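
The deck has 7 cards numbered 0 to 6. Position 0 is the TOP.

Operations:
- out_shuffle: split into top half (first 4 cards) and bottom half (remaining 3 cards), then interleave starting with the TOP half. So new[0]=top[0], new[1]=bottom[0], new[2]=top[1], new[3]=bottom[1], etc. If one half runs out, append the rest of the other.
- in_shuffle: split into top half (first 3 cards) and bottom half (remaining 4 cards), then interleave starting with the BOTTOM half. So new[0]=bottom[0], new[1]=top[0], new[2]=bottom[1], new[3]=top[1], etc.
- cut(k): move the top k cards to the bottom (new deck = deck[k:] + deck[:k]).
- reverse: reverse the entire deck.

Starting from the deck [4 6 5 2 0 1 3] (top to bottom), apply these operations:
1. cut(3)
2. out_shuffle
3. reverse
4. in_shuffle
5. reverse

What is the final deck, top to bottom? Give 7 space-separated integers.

After op 1 (cut(3)): [2 0 1 3 4 6 5]
After op 2 (out_shuffle): [2 4 0 6 1 5 3]
After op 3 (reverse): [3 5 1 6 0 4 2]
After op 4 (in_shuffle): [6 3 0 5 4 1 2]
After op 5 (reverse): [2 1 4 5 0 3 6]

Answer: 2 1 4 5 0 3 6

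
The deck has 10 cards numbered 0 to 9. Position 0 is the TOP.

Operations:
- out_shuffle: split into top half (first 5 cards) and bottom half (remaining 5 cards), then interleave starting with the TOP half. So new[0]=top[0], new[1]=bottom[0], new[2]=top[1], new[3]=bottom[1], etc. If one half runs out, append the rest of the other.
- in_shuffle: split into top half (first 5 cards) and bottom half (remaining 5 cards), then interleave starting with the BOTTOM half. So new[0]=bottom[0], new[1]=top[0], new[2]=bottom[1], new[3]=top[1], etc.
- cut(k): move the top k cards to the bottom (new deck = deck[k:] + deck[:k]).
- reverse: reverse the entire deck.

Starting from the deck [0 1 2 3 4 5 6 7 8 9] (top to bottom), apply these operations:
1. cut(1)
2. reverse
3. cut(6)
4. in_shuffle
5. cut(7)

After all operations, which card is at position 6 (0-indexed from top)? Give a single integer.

After op 1 (cut(1)): [1 2 3 4 5 6 7 8 9 0]
After op 2 (reverse): [0 9 8 7 6 5 4 3 2 1]
After op 3 (cut(6)): [4 3 2 1 0 9 8 7 6 5]
After op 4 (in_shuffle): [9 4 8 3 7 2 6 1 5 0]
After op 5 (cut(7)): [1 5 0 9 4 8 3 7 2 6]
Position 6: card 3.

Answer: 3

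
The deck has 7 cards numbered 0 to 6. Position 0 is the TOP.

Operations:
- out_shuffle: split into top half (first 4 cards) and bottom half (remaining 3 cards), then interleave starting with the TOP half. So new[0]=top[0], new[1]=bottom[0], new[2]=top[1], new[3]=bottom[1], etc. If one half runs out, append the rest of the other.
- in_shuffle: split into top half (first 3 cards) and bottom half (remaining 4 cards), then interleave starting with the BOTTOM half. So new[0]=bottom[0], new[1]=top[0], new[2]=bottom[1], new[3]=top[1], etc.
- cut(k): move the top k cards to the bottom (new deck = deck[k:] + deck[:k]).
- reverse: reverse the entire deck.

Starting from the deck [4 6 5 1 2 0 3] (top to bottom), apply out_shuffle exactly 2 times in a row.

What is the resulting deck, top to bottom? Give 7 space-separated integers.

After op 1 (out_shuffle): [4 2 6 0 5 3 1]
After op 2 (out_shuffle): [4 5 2 3 6 1 0]

Answer: 4 5 2 3 6 1 0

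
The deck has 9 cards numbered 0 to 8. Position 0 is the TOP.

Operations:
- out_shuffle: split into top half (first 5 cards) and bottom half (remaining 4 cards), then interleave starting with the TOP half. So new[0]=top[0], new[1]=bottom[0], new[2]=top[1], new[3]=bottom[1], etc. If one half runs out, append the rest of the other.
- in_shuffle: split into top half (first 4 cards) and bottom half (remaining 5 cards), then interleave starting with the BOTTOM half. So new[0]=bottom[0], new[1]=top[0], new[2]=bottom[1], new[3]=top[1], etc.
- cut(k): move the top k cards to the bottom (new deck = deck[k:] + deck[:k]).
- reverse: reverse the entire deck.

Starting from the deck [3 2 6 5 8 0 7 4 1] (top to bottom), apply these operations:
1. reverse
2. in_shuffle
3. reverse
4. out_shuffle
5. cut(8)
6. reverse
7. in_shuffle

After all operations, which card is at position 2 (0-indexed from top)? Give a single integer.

After op 1 (reverse): [1 4 7 0 8 5 6 2 3]
After op 2 (in_shuffle): [8 1 5 4 6 7 2 0 3]
After op 3 (reverse): [3 0 2 7 6 4 5 1 8]
After op 4 (out_shuffle): [3 4 0 5 2 1 7 8 6]
After op 5 (cut(8)): [6 3 4 0 5 2 1 7 8]
After op 6 (reverse): [8 7 1 2 5 0 4 3 6]
After op 7 (in_shuffle): [5 8 0 7 4 1 3 2 6]
Position 2: card 0.

Answer: 0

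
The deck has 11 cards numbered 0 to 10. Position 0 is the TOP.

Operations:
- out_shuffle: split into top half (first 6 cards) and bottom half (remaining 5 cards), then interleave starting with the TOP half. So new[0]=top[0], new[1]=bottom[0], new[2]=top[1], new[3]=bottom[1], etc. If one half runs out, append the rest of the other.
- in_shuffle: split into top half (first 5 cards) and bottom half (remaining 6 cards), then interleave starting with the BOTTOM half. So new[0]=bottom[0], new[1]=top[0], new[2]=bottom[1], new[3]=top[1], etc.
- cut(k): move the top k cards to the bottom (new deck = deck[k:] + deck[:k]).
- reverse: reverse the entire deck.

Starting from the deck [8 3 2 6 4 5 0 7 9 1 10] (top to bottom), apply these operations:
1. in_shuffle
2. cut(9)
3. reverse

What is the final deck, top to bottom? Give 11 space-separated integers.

After op 1 (in_shuffle): [5 8 0 3 7 2 9 6 1 4 10]
After op 2 (cut(9)): [4 10 5 8 0 3 7 2 9 6 1]
After op 3 (reverse): [1 6 9 2 7 3 0 8 5 10 4]

Answer: 1 6 9 2 7 3 0 8 5 10 4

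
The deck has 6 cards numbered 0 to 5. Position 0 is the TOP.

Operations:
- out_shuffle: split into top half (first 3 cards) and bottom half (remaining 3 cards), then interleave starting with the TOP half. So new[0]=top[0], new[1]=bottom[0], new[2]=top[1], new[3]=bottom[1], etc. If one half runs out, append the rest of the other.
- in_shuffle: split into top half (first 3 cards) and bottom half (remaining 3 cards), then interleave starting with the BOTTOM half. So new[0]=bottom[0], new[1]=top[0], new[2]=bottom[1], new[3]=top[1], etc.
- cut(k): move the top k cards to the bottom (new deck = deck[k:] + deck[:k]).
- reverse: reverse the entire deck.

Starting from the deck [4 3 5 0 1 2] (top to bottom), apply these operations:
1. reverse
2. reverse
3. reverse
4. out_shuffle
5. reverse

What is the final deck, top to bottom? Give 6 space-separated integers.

Answer: 4 0 3 1 5 2

Derivation:
After op 1 (reverse): [2 1 0 5 3 4]
After op 2 (reverse): [4 3 5 0 1 2]
After op 3 (reverse): [2 1 0 5 3 4]
After op 4 (out_shuffle): [2 5 1 3 0 4]
After op 5 (reverse): [4 0 3 1 5 2]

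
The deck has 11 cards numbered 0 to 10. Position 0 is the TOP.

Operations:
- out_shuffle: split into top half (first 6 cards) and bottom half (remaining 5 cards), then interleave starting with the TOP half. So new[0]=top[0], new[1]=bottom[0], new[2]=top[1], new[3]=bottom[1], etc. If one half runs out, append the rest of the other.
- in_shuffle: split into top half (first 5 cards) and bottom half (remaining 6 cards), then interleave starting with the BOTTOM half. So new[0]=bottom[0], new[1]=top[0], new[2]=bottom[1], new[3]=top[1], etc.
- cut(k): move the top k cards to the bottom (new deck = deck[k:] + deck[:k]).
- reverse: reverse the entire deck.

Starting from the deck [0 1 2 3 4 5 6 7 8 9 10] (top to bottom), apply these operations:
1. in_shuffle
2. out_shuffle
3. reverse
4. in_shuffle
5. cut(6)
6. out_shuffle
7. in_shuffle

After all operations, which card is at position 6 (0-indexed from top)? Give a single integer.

Answer: 5

Derivation:
After op 1 (in_shuffle): [5 0 6 1 7 2 8 3 9 4 10]
After op 2 (out_shuffle): [5 8 0 3 6 9 1 4 7 10 2]
After op 3 (reverse): [2 10 7 4 1 9 6 3 0 8 5]
After op 4 (in_shuffle): [9 2 6 10 3 7 0 4 8 1 5]
After op 5 (cut(6)): [0 4 8 1 5 9 2 6 10 3 7]
After op 6 (out_shuffle): [0 2 4 6 8 10 1 3 5 7 9]
After op 7 (in_shuffle): [10 0 1 2 3 4 5 6 7 8 9]
Position 6: card 5.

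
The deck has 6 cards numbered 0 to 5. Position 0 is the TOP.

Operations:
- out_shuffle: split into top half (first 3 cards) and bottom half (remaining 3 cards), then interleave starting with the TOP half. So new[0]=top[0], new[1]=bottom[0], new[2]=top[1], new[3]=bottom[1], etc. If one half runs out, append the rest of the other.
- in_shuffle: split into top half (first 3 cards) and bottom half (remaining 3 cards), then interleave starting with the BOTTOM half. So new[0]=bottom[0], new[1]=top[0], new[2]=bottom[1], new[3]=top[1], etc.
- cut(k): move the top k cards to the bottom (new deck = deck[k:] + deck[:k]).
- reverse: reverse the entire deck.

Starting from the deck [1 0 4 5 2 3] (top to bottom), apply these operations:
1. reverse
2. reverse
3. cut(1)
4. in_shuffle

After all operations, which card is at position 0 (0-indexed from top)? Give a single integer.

After op 1 (reverse): [3 2 5 4 0 1]
After op 2 (reverse): [1 0 4 5 2 3]
After op 3 (cut(1)): [0 4 5 2 3 1]
After op 4 (in_shuffle): [2 0 3 4 1 5]
Position 0: card 2.

Answer: 2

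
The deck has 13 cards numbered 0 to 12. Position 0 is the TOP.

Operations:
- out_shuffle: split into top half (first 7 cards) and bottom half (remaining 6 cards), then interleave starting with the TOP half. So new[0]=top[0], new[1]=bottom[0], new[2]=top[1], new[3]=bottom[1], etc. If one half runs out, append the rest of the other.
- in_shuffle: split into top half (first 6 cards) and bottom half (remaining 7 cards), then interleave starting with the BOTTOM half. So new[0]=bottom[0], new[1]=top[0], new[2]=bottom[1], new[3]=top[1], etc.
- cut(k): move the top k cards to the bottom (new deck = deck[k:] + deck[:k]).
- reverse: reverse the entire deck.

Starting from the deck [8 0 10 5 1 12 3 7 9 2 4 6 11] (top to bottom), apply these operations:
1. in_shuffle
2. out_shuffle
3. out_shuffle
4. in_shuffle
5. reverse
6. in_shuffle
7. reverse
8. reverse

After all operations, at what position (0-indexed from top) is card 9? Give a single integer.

Answer: 11

Derivation:
After op 1 (in_shuffle): [3 8 7 0 9 10 2 5 4 1 6 12 11]
After op 2 (out_shuffle): [3 5 8 4 7 1 0 6 9 12 10 11 2]
After op 3 (out_shuffle): [3 6 5 9 8 12 4 10 7 11 1 2 0]
After op 4 (in_shuffle): [4 3 10 6 7 5 11 9 1 8 2 12 0]
After op 5 (reverse): [0 12 2 8 1 9 11 5 7 6 10 3 4]
After op 6 (in_shuffle): [11 0 5 12 7 2 6 8 10 1 3 9 4]
After op 7 (reverse): [4 9 3 1 10 8 6 2 7 12 5 0 11]
After op 8 (reverse): [11 0 5 12 7 2 6 8 10 1 3 9 4]
Card 9 is at position 11.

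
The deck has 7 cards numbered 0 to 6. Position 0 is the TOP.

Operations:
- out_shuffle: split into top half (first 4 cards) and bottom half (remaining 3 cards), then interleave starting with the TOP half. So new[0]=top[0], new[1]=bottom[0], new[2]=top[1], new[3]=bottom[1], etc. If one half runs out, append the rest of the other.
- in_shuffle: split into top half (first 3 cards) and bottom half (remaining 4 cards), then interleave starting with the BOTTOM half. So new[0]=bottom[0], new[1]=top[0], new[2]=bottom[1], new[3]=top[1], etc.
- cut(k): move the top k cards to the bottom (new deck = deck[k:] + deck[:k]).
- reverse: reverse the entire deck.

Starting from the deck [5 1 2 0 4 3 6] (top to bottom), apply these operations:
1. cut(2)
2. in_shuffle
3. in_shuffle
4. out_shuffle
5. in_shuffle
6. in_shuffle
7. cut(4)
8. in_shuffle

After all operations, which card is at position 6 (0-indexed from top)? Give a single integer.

After op 1 (cut(2)): [2 0 4 3 6 5 1]
After op 2 (in_shuffle): [3 2 6 0 5 4 1]
After op 3 (in_shuffle): [0 3 5 2 4 6 1]
After op 4 (out_shuffle): [0 4 3 6 5 1 2]
After op 5 (in_shuffle): [6 0 5 4 1 3 2]
After op 6 (in_shuffle): [4 6 1 0 3 5 2]
After op 7 (cut(4)): [3 5 2 4 6 1 0]
After op 8 (in_shuffle): [4 3 6 5 1 2 0]
Position 6: card 0.

Answer: 0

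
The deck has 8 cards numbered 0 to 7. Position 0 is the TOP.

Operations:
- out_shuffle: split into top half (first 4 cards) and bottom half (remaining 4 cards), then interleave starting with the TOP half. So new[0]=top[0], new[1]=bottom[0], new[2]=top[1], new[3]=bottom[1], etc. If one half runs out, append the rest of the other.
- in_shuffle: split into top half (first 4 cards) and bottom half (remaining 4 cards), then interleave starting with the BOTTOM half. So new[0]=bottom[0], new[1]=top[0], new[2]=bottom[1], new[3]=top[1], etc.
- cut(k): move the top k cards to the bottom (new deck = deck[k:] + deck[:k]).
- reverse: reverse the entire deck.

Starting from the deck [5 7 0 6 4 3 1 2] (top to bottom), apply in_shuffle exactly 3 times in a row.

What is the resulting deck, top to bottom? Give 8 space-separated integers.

After op 1 (in_shuffle): [4 5 3 7 1 0 2 6]
After op 2 (in_shuffle): [1 4 0 5 2 3 6 7]
After op 3 (in_shuffle): [2 1 3 4 6 0 7 5]

Answer: 2 1 3 4 6 0 7 5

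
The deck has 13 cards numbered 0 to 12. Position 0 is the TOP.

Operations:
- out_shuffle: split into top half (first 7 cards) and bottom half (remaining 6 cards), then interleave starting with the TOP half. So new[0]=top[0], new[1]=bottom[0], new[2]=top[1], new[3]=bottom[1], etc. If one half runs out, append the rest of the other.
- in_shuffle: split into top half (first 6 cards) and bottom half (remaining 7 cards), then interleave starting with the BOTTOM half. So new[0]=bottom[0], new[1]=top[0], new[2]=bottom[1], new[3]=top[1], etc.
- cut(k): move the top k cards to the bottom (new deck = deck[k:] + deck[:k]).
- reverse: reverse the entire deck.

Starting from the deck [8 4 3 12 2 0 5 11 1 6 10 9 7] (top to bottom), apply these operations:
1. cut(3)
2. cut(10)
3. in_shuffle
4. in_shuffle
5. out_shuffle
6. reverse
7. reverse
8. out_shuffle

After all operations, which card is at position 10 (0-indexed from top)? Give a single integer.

Answer: 1

Derivation:
After op 1 (cut(3)): [12 2 0 5 11 1 6 10 9 7 8 4 3]
After op 2 (cut(10)): [8 4 3 12 2 0 5 11 1 6 10 9 7]
After op 3 (in_shuffle): [5 8 11 4 1 3 6 12 10 2 9 0 7]
After op 4 (in_shuffle): [6 5 12 8 10 11 2 4 9 1 0 3 7]
After op 5 (out_shuffle): [6 4 5 9 12 1 8 0 10 3 11 7 2]
After op 6 (reverse): [2 7 11 3 10 0 8 1 12 9 5 4 6]
After op 7 (reverse): [6 4 5 9 12 1 8 0 10 3 11 7 2]
After op 8 (out_shuffle): [6 0 4 10 5 3 9 11 12 7 1 2 8]
Position 10: card 1.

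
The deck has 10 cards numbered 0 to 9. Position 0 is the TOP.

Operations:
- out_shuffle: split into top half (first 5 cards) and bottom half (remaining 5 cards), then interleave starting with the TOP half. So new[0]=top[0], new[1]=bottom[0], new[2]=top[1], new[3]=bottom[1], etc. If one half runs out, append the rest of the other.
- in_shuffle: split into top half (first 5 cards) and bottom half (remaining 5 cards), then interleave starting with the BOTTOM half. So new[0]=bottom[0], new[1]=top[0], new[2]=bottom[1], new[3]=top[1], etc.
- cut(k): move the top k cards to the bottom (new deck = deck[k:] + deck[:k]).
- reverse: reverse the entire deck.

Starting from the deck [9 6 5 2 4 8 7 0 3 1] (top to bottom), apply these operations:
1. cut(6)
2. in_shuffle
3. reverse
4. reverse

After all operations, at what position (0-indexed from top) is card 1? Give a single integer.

After op 1 (cut(6)): [7 0 3 1 9 6 5 2 4 8]
After op 2 (in_shuffle): [6 7 5 0 2 3 4 1 8 9]
After op 3 (reverse): [9 8 1 4 3 2 0 5 7 6]
After op 4 (reverse): [6 7 5 0 2 3 4 1 8 9]
Card 1 is at position 7.

Answer: 7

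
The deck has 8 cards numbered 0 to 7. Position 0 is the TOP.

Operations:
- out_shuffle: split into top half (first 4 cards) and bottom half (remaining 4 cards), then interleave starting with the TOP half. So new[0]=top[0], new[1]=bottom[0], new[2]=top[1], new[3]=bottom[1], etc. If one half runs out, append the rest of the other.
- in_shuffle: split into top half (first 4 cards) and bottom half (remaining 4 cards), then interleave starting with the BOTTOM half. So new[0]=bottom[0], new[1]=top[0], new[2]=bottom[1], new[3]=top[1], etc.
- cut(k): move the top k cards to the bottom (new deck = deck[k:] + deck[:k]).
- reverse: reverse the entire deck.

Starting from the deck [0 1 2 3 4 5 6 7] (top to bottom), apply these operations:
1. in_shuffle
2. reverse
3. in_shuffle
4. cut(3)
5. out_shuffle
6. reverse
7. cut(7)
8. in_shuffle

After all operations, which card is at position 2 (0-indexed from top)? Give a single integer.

Answer: 1

Derivation:
After op 1 (in_shuffle): [4 0 5 1 6 2 7 3]
After op 2 (reverse): [3 7 2 6 1 5 0 4]
After op 3 (in_shuffle): [1 3 5 7 0 2 4 6]
After op 4 (cut(3)): [7 0 2 4 6 1 3 5]
After op 5 (out_shuffle): [7 6 0 1 2 3 4 5]
After op 6 (reverse): [5 4 3 2 1 0 6 7]
After op 7 (cut(7)): [7 5 4 3 2 1 0 6]
After op 8 (in_shuffle): [2 7 1 5 0 4 6 3]
Position 2: card 1.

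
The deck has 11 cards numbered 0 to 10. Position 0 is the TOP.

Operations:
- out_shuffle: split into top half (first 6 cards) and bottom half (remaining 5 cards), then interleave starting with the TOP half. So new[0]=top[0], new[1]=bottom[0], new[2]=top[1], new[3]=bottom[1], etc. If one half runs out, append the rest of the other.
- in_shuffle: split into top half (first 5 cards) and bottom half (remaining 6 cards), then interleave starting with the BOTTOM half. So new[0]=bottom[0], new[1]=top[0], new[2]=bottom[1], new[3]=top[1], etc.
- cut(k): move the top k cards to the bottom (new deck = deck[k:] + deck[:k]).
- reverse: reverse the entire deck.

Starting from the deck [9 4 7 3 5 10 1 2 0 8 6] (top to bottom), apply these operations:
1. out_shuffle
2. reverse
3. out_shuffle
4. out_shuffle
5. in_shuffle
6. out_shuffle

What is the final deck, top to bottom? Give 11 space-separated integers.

Answer: 3 5 10 1 2 0 8 6 9 4 7

Derivation:
After op 1 (out_shuffle): [9 1 4 2 7 0 3 8 5 6 10]
After op 2 (reverse): [10 6 5 8 3 0 7 2 4 1 9]
After op 3 (out_shuffle): [10 7 6 2 5 4 8 1 3 9 0]
After op 4 (out_shuffle): [10 8 7 1 6 3 2 9 5 0 4]
After op 5 (in_shuffle): [3 10 2 8 9 7 5 1 0 6 4]
After op 6 (out_shuffle): [3 5 10 1 2 0 8 6 9 4 7]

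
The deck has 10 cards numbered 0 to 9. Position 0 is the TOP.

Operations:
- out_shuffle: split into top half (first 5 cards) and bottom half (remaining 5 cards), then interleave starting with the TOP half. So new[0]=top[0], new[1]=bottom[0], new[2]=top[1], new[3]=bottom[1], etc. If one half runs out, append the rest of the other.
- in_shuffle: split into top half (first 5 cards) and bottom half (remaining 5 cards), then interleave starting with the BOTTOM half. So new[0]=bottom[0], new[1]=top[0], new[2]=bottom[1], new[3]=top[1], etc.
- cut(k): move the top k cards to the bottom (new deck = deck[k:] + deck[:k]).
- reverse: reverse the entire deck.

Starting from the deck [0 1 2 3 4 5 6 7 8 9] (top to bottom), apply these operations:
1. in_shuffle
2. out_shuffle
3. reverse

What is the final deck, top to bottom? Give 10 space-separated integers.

After op 1 (in_shuffle): [5 0 6 1 7 2 8 3 9 4]
After op 2 (out_shuffle): [5 2 0 8 6 3 1 9 7 4]
After op 3 (reverse): [4 7 9 1 3 6 8 0 2 5]

Answer: 4 7 9 1 3 6 8 0 2 5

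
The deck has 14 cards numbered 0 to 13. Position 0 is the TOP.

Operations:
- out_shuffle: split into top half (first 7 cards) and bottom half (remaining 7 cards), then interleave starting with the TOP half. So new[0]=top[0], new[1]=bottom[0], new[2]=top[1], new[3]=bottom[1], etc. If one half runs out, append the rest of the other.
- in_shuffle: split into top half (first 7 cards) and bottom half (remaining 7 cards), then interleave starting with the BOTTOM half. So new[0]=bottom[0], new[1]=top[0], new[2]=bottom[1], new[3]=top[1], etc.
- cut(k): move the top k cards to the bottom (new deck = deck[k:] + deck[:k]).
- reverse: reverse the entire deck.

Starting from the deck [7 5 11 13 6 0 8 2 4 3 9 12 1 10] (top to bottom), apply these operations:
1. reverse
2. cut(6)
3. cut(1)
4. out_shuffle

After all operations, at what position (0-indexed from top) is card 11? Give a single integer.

Answer: 8

Derivation:
After op 1 (reverse): [10 1 12 9 3 4 2 8 0 6 13 11 5 7]
After op 2 (cut(6)): [2 8 0 6 13 11 5 7 10 1 12 9 3 4]
After op 3 (cut(1)): [8 0 6 13 11 5 7 10 1 12 9 3 4 2]
After op 4 (out_shuffle): [8 10 0 1 6 12 13 9 11 3 5 4 7 2]
Card 11 is at position 8.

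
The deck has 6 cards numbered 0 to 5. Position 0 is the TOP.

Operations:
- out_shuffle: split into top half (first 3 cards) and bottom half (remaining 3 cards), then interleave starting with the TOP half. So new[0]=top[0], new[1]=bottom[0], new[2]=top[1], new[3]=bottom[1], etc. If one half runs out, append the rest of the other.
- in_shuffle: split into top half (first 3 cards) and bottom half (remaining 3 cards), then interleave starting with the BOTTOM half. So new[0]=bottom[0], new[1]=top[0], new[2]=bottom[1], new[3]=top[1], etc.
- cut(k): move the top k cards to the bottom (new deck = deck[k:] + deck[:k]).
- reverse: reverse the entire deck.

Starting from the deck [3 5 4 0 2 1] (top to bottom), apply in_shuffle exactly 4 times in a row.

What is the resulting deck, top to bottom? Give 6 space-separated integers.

Answer: 0 3 2 5 1 4

Derivation:
After op 1 (in_shuffle): [0 3 2 5 1 4]
After op 2 (in_shuffle): [5 0 1 3 4 2]
After op 3 (in_shuffle): [3 5 4 0 2 1]
After op 4 (in_shuffle): [0 3 2 5 1 4]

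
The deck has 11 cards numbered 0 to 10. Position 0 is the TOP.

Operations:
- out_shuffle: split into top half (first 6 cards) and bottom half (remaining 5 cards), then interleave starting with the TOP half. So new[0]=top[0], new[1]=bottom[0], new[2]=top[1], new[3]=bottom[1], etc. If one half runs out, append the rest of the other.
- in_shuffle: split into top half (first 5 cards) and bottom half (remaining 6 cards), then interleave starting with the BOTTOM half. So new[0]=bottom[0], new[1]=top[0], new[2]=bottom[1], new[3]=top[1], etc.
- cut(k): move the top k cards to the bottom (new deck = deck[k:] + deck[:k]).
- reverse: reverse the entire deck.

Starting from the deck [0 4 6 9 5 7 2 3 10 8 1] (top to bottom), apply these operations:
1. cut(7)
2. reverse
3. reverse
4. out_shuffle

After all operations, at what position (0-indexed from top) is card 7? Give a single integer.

After op 1 (cut(7)): [3 10 8 1 0 4 6 9 5 7 2]
After op 2 (reverse): [2 7 5 9 6 4 0 1 8 10 3]
After op 3 (reverse): [3 10 8 1 0 4 6 9 5 7 2]
After op 4 (out_shuffle): [3 6 10 9 8 5 1 7 0 2 4]
Card 7 is at position 7.

Answer: 7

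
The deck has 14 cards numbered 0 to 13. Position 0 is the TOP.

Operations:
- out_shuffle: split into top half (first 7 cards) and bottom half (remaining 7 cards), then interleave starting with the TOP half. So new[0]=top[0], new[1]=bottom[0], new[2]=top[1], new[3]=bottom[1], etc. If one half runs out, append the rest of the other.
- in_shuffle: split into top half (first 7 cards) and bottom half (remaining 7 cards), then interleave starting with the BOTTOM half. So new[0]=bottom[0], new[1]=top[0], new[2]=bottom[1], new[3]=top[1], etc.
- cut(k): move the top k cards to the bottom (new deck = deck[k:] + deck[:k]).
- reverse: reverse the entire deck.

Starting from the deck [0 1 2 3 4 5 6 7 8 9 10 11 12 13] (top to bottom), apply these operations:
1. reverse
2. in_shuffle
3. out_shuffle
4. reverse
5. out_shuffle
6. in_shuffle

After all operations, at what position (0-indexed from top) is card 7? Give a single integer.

After op 1 (reverse): [13 12 11 10 9 8 7 6 5 4 3 2 1 0]
After op 2 (in_shuffle): [6 13 5 12 4 11 3 10 2 9 1 8 0 7]
After op 3 (out_shuffle): [6 10 13 2 5 9 12 1 4 8 11 0 3 7]
After op 4 (reverse): [7 3 0 11 8 4 1 12 9 5 2 13 10 6]
After op 5 (out_shuffle): [7 12 3 9 0 5 11 2 8 13 4 10 1 6]
After op 6 (in_shuffle): [2 7 8 12 13 3 4 9 10 0 1 5 6 11]
Card 7 is at position 1.

Answer: 1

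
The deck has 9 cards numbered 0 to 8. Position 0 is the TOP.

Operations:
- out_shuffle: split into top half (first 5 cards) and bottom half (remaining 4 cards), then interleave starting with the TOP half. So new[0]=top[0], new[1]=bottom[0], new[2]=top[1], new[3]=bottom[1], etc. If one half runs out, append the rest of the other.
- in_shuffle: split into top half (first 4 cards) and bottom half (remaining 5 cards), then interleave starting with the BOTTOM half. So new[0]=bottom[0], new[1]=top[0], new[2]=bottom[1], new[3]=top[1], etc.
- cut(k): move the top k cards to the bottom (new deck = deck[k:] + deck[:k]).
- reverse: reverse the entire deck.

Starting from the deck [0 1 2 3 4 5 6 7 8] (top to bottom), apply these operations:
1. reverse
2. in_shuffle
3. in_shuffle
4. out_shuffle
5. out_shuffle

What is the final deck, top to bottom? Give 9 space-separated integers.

Answer: 2 7 3 8 4 0 5 1 6

Derivation:
After op 1 (reverse): [8 7 6 5 4 3 2 1 0]
After op 2 (in_shuffle): [4 8 3 7 2 6 1 5 0]
After op 3 (in_shuffle): [2 4 6 8 1 3 5 7 0]
After op 4 (out_shuffle): [2 3 4 5 6 7 8 0 1]
After op 5 (out_shuffle): [2 7 3 8 4 0 5 1 6]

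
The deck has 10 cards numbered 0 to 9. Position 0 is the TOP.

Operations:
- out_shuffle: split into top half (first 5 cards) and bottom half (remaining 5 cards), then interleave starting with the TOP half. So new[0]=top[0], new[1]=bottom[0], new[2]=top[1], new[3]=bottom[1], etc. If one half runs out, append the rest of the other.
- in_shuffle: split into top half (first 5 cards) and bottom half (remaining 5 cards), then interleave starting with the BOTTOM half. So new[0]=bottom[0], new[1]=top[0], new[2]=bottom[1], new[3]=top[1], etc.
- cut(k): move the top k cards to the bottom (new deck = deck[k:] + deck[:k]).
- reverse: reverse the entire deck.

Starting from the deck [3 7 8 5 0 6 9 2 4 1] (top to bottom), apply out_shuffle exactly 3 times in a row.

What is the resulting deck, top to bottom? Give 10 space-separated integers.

After op 1 (out_shuffle): [3 6 7 9 8 2 5 4 0 1]
After op 2 (out_shuffle): [3 2 6 5 7 4 9 0 8 1]
After op 3 (out_shuffle): [3 4 2 9 6 0 5 8 7 1]

Answer: 3 4 2 9 6 0 5 8 7 1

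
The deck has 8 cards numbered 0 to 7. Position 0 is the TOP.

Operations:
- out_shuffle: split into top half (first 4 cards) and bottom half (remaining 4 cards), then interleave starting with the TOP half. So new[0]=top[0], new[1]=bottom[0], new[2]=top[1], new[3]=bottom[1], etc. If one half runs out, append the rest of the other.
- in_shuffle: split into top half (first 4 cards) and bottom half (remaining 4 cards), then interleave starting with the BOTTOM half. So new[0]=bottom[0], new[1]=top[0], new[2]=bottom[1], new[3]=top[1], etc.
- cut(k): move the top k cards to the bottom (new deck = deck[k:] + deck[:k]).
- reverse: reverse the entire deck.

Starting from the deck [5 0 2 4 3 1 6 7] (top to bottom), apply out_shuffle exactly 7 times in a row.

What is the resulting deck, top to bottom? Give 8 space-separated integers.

After op 1 (out_shuffle): [5 3 0 1 2 6 4 7]
After op 2 (out_shuffle): [5 2 3 6 0 4 1 7]
After op 3 (out_shuffle): [5 0 2 4 3 1 6 7]
After op 4 (out_shuffle): [5 3 0 1 2 6 4 7]
After op 5 (out_shuffle): [5 2 3 6 0 4 1 7]
After op 6 (out_shuffle): [5 0 2 4 3 1 6 7]
After op 7 (out_shuffle): [5 3 0 1 2 6 4 7]

Answer: 5 3 0 1 2 6 4 7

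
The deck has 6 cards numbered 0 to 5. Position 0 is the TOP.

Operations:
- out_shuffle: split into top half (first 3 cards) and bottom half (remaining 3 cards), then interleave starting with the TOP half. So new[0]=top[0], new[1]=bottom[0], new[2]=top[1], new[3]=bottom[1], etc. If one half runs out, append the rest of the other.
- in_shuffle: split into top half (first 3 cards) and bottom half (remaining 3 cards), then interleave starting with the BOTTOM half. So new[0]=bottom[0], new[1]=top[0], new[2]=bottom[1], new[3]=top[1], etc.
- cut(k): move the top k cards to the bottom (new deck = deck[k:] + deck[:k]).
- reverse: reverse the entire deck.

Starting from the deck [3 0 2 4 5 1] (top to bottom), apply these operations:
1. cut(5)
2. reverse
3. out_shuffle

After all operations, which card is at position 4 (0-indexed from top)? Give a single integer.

After op 1 (cut(5)): [1 3 0 2 4 5]
After op 2 (reverse): [5 4 2 0 3 1]
After op 3 (out_shuffle): [5 0 4 3 2 1]
Position 4: card 2.

Answer: 2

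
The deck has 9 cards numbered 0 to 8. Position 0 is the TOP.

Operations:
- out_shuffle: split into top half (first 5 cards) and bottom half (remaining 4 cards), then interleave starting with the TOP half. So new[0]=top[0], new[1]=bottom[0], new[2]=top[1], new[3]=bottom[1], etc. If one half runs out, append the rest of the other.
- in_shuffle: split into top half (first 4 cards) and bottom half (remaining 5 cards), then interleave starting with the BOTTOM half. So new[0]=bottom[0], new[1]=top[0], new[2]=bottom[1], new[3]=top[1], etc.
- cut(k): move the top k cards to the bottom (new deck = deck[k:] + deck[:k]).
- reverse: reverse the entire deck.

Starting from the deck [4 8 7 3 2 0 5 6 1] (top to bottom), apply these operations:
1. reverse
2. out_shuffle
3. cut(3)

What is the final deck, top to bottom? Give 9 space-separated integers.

After op 1 (reverse): [1 6 5 0 2 3 7 8 4]
After op 2 (out_shuffle): [1 3 6 7 5 8 0 4 2]
After op 3 (cut(3)): [7 5 8 0 4 2 1 3 6]

Answer: 7 5 8 0 4 2 1 3 6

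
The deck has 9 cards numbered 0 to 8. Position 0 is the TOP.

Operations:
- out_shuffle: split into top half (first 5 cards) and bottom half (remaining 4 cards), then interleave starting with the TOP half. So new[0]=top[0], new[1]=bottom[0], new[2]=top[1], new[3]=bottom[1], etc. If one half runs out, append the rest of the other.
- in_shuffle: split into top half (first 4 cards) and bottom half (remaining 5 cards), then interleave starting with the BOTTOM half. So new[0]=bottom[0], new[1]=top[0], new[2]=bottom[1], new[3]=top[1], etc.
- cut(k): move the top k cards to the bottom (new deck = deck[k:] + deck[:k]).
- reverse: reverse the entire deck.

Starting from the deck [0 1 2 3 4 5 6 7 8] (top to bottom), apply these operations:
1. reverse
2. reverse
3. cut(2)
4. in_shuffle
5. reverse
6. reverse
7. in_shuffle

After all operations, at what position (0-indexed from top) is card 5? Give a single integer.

Answer: 6

Derivation:
After op 1 (reverse): [8 7 6 5 4 3 2 1 0]
After op 2 (reverse): [0 1 2 3 4 5 6 7 8]
After op 3 (cut(2)): [2 3 4 5 6 7 8 0 1]
After op 4 (in_shuffle): [6 2 7 3 8 4 0 5 1]
After op 5 (reverse): [1 5 0 4 8 3 7 2 6]
After op 6 (reverse): [6 2 7 3 8 4 0 5 1]
After op 7 (in_shuffle): [8 6 4 2 0 7 5 3 1]
Card 5 is at position 6.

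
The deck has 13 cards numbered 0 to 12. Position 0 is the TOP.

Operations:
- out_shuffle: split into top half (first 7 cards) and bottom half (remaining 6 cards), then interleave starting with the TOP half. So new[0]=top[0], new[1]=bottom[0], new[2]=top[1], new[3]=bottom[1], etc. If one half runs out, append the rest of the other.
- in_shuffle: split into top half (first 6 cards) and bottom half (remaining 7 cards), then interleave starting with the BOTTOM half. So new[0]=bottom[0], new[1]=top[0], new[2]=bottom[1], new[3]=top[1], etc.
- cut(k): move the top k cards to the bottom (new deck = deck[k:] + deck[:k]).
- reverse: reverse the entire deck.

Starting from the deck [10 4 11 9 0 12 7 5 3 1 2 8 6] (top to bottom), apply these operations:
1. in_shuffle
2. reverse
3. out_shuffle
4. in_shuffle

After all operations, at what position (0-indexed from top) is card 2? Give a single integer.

After op 1 (in_shuffle): [7 10 5 4 3 11 1 9 2 0 8 12 6]
After op 2 (reverse): [6 12 8 0 2 9 1 11 3 4 5 10 7]
After op 3 (out_shuffle): [6 11 12 3 8 4 0 5 2 10 9 7 1]
After op 4 (in_shuffle): [0 6 5 11 2 12 10 3 9 8 7 4 1]
Card 2 is at position 4.

Answer: 4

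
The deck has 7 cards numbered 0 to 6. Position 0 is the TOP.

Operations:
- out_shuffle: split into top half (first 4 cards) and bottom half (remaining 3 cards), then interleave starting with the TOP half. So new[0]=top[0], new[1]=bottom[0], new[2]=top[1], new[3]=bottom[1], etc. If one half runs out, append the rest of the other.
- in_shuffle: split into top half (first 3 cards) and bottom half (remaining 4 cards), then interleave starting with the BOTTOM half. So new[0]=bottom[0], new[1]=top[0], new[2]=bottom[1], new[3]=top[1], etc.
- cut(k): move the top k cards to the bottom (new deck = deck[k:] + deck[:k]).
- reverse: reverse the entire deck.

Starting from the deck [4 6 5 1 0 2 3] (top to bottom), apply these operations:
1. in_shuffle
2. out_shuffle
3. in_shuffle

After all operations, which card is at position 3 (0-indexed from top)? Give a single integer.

Answer: 2

Derivation:
After op 1 (in_shuffle): [1 4 0 6 2 5 3]
After op 2 (out_shuffle): [1 2 4 5 0 3 6]
After op 3 (in_shuffle): [5 1 0 2 3 4 6]
Position 3: card 2.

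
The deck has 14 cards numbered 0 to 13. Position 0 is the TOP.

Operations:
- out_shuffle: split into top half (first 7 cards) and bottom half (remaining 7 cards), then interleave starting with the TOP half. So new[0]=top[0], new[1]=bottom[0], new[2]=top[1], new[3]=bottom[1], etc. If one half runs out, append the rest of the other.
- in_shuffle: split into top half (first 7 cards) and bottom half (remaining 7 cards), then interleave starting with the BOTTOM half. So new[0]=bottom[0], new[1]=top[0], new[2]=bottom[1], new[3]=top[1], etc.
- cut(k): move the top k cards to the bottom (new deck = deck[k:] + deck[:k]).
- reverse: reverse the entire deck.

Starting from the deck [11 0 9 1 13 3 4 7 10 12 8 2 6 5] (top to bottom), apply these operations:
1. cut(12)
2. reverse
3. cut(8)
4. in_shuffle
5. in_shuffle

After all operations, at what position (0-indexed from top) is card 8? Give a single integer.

After op 1 (cut(12)): [6 5 11 0 9 1 13 3 4 7 10 12 8 2]
After op 2 (reverse): [2 8 12 10 7 4 3 13 1 9 0 11 5 6]
After op 3 (cut(8)): [1 9 0 11 5 6 2 8 12 10 7 4 3 13]
After op 4 (in_shuffle): [8 1 12 9 10 0 7 11 4 5 3 6 13 2]
After op 5 (in_shuffle): [11 8 4 1 5 12 3 9 6 10 13 0 2 7]
Card 8 is at position 1.

Answer: 1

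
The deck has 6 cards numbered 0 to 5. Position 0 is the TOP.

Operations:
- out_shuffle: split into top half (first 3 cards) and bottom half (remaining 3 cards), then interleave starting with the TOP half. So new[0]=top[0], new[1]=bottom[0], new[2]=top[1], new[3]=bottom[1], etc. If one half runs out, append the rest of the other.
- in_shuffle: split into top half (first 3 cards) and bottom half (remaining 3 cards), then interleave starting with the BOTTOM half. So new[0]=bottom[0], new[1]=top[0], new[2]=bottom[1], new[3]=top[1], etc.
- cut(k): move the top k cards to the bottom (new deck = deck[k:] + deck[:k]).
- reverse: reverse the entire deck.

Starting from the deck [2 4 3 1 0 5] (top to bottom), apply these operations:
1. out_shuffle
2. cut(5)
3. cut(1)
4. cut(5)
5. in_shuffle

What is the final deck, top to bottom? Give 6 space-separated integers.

After op 1 (out_shuffle): [2 1 4 0 3 5]
After op 2 (cut(5)): [5 2 1 4 0 3]
After op 3 (cut(1)): [2 1 4 0 3 5]
After op 4 (cut(5)): [5 2 1 4 0 3]
After op 5 (in_shuffle): [4 5 0 2 3 1]

Answer: 4 5 0 2 3 1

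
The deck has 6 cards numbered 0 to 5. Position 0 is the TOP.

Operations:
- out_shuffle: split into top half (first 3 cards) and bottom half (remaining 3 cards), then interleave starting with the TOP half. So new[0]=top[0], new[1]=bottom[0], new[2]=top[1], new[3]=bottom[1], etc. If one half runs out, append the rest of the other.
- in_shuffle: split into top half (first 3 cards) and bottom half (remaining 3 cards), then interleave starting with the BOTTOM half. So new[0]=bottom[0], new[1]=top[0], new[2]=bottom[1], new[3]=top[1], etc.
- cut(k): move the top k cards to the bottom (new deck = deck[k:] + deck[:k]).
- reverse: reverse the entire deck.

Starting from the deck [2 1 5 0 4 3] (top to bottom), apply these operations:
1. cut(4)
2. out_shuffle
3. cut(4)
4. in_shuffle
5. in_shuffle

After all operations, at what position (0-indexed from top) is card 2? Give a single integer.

Answer: 3

Derivation:
After op 1 (cut(4)): [4 3 2 1 5 0]
After op 2 (out_shuffle): [4 1 3 5 2 0]
After op 3 (cut(4)): [2 0 4 1 3 5]
After op 4 (in_shuffle): [1 2 3 0 5 4]
After op 5 (in_shuffle): [0 1 5 2 4 3]
Card 2 is at position 3.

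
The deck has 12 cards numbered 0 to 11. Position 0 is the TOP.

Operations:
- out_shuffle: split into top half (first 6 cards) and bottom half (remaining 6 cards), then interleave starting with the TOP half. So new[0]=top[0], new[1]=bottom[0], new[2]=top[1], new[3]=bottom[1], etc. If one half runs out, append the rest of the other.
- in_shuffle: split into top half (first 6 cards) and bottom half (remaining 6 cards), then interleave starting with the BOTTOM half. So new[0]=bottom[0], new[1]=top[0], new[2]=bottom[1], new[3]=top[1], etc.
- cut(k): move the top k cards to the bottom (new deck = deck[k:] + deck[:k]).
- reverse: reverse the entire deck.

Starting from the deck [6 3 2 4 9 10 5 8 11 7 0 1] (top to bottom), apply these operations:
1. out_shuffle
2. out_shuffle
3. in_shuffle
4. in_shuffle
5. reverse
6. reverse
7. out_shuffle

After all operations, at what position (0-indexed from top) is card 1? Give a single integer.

Answer: 5

Derivation:
After op 1 (out_shuffle): [6 5 3 8 2 11 4 7 9 0 10 1]
After op 2 (out_shuffle): [6 4 5 7 3 9 8 0 2 10 11 1]
After op 3 (in_shuffle): [8 6 0 4 2 5 10 7 11 3 1 9]
After op 4 (in_shuffle): [10 8 7 6 11 0 3 4 1 2 9 5]
After op 5 (reverse): [5 9 2 1 4 3 0 11 6 7 8 10]
After op 6 (reverse): [10 8 7 6 11 0 3 4 1 2 9 5]
After op 7 (out_shuffle): [10 3 8 4 7 1 6 2 11 9 0 5]
Card 1 is at position 5.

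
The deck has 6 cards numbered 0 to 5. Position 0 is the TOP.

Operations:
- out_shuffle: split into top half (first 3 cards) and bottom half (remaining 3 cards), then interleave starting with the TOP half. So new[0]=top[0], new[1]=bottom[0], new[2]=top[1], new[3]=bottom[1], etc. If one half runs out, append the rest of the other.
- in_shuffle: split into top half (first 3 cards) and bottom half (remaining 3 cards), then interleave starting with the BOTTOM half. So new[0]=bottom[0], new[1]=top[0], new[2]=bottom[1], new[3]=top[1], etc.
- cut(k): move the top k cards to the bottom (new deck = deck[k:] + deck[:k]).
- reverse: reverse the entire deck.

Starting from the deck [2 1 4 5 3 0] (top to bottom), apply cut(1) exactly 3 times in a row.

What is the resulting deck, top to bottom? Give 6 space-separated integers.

Answer: 5 3 0 2 1 4

Derivation:
After op 1 (cut(1)): [1 4 5 3 0 2]
After op 2 (cut(1)): [4 5 3 0 2 1]
After op 3 (cut(1)): [5 3 0 2 1 4]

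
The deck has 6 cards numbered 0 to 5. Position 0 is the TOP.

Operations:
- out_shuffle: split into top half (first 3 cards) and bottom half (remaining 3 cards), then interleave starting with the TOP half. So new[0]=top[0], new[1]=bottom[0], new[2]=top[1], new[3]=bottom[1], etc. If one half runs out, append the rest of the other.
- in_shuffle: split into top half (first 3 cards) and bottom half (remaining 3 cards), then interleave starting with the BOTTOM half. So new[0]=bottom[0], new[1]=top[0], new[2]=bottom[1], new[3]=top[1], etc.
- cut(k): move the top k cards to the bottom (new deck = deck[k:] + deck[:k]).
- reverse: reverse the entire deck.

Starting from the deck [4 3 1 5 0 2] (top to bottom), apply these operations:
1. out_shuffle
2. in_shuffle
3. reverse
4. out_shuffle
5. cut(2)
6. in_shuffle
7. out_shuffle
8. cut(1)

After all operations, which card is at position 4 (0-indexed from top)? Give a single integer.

Answer: 5

Derivation:
After op 1 (out_shuffle): [4 5 3 0 1 2]
After op 2 (in_shuffle): [0 4 1 5 2 3]
After op 3 (reverse): [3 2 5 1 4 0]
After op 4 (out_shuffle): [3 1 2 4 5 0]
After op 5 (cut(2)): [2 4 5 0 3 1]
After op 6 (in_shuffle): [0 2 3 4 1 5]
After op 7 (out_shuffle): [0 4 2 1 3 5]
After op 8 (cut(1)): [4 2 1 3 5 0]
Position 4: card 5.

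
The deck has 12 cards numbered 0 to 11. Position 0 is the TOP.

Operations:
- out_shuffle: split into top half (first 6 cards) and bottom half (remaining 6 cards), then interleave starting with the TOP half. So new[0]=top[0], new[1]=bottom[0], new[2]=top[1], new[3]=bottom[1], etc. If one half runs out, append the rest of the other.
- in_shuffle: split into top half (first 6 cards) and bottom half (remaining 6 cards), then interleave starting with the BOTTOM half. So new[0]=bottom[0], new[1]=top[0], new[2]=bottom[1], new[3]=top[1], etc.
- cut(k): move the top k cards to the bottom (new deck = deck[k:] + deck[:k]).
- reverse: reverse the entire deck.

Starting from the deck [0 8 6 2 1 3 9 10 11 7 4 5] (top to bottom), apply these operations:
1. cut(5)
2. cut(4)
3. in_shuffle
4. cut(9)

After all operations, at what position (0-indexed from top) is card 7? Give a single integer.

After op 1 (cut(5)): [3 9 10 11 7 4 5 0 8 6 2 1]
After op 2 (cut(4)): [7 4 5 0 8 6 2 1 3 9 10 11]
After op 3 (in_shuffle): [2 7 1 4 3 5 9 0 10 8 11 6]
After op 4 (cut(9)): [8 11 6 2 7 1 4 3 5 9 0 10]
Card 7 is at position 4.

Answer: 4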